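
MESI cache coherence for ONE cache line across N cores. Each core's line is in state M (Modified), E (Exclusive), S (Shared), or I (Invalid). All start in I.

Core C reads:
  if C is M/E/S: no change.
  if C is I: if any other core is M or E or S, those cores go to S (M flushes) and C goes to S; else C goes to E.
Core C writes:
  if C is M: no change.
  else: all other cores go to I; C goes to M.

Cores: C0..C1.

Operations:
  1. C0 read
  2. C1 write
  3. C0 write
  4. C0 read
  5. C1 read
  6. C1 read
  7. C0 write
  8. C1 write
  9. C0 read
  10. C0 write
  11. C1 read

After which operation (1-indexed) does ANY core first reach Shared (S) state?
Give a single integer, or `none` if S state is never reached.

Op 1: C0 read [C0 read from I: no other sharers -> C0=E (exclusive)] -> [E,I]
Op 2: C1 write [C1 write: invalidate ['C0=E'] -> C1=M] -> [I,M]
Op 3: C0 write [C0 write: invalidate ['C1=M'] -> C0=M] -> [M,I]
Op 4: C0 read [C0 read: already in M, no change] -> [M,I]
Op 5: C1 read [C1 read from I: others=['C0=M'] -> C1=S, others downsized to S] -> [S,S]
  -> First S state at op 5; remaining ops need not be traced.

Answer: 5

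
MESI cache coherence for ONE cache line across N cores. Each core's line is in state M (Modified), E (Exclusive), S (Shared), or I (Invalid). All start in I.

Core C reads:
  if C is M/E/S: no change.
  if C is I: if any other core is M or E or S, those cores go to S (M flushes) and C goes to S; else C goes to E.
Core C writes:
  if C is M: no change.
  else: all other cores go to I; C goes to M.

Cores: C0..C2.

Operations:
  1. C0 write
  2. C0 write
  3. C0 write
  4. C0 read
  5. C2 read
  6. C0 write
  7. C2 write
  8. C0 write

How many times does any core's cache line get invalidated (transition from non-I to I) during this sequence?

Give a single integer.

Answer: 3

Derivation:
Op 1: C0 write [C0 write: invalidate none -> C0=M] -> [M,I,I] (invalidations this op: 0; running total: 0)
Op 2: C0 write [C0 write: already M (modified), no change] -> [M,I,I] (invalidations this op: 0; running total: 0)
Op 3: C0 write [C0 write: already M (modified), no change] -> [M,I,I] (invalidations this op: 0; running total: 0)
Op 4: C0 read [C0 read: already in M, no change] -> [M,I,I] (invalidations this op: 0; running total: 0)
Op 5: C2 read [C2 read from I: others=['C0=M'] -> C2=S, others downsized to S] -> [S,I,S] (invalidations this op: 0; running total: 0)
Op 6: C0 write [C0 write: invalidate ['C2=S'] -> C0=M] -> [M,I,I] (invalidations this op: 1; running total: 1)
Op 7: C2 write [C2 write: invalidate ['C0=M'] -> C2=M] -> [I,I,M] (invalidations this op: 1; running total: 2)
Op 8: C0 write [C0 write: invalidate ['C2=M'] -> C0=M] -> [M,I,I] (invalidations this op: 1; running total: 3)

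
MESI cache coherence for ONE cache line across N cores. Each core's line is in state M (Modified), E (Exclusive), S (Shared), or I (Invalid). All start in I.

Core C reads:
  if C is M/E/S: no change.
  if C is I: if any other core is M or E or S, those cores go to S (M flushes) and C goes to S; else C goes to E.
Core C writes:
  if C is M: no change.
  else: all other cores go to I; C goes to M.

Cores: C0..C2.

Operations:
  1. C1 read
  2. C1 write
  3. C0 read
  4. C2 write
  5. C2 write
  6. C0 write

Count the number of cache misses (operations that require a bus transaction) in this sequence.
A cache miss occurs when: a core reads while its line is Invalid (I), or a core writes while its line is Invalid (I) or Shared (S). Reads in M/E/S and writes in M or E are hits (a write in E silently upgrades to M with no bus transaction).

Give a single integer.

Op 1: C1 read [C1 read from I: no other sharers -> C1=E (exclusive)] -> [I,E,I] [MISS #1: read from I]
Op 2: C1 write [C1 write: invalidate none -> C1=M] -> [I,M,I] [hit: write from E is a silent E->M upgrade, no bus transaction]
Op 3: C0 read [C0 read from I: others=['C1=M'] -> C0=S, others downsized to S] -> [S,S,I] [MISS #2: read from I]
Op 4: C2 write [C2 write: invalidate ['C0=S', 'C1=S'] -> C2=M] -> [I,I,M] [MISS #3: write from I]
Op 5: C2 write [C2 write: already M (modified), no change] -> [I,I,M] [hit: write from M]
Op 6: C0 write [C0 write: invalidate ['C2=M'] -> C0=M] -> [M,I,I] [MISS #4: write from I]

Answer: 4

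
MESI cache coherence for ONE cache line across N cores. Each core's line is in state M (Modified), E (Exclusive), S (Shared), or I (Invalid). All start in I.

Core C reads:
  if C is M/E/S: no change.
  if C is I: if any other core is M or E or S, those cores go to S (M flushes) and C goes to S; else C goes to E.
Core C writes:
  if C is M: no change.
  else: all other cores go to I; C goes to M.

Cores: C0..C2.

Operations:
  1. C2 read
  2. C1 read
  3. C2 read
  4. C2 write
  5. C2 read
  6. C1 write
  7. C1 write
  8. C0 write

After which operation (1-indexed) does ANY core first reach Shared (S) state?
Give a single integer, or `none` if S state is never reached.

Answer: 2

Derivation:
Op 1: C2 read [C2 read from I: no other sharers -> C2=E (exclusive)] -> [I,I,E]
Op 2: C1 read [C1 read from I: others=['C2=E'] -> C1=S, others downsized to S] -> [I,S,S]
  -> First S state at op 2; remaining ops need not be traced.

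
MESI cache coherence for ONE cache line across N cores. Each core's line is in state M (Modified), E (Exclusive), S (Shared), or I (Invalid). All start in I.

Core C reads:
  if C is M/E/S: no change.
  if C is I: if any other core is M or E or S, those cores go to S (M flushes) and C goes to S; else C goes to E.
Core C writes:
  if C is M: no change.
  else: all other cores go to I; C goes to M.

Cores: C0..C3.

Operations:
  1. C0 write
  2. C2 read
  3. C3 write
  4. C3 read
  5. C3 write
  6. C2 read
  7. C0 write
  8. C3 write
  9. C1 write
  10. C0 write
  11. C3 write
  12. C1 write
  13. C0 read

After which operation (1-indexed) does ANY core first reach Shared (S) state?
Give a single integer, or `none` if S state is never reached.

Op 1: C0 write [C0 write: invalidate none -> C0=M] -> [M,I,I,I]
Op 2: C2 read [C2 read from I: others=['C0=M'] -> C2=S, others downsized to S] -> [S,I,S,I]
  -> First S state at op 2; remaining ops need not be traced.

Answer: 2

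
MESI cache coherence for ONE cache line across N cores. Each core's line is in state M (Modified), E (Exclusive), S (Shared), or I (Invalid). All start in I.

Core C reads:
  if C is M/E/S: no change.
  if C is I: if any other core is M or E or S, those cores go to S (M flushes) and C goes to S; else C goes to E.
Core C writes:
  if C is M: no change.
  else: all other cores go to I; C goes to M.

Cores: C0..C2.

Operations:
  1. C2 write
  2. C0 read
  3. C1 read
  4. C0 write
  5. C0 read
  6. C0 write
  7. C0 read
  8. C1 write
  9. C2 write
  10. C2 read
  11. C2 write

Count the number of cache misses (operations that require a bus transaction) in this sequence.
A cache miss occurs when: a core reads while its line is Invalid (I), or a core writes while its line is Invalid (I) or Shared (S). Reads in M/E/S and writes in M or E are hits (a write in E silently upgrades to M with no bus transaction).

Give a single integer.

Op 1: C2 write [C2 write: invalidate none -> C2=M] -> [I,I,M] [MISS #1: write from I]
Op 2: C0 read [C0 read from I: others=['C2=M'] -> C0=S, others downsized to S] -> [S,I,S] [MISS #2: read from I]
Op 3: C1 read [C1 read from I: others=['C0=S', 'C2=S'] -> C1=S, others downsized to S] -> [S,S,S] [MISS #3: read from I]
Op 4: C0 write [C0 write: invalidate ['C1=S', 'C2=S'] -> C0=M] -> [M,I,I] [MISS #4: write from S]
Op 5: C0 read [C0 read: already in M, no change] -> [M,I,I] [hit: read from M]
Op 6: C0 write [C0 write: already M (modified), no change] -> [M,I,I] [hit: write from M]
Op 7: C0 read [C0 read: already in M, no change] -> [M,I,I] [hit: read from M]
Op 8: C1 write [C1 write: invalidate ['C0=M'] -> C1=M] -> [I,M,I] [MISS #5: write from I]
Op 9: C2 write [C2 write: invalidate ['C1=M'] -> C2=M] -> [I,I,M] [MISS #6: write from I]
Op 10: C2 read [C2 read: already in M, no change] -> [I,I,M] [hit: read from M]
Op 11: C2 write [C2 write: already M (modified), no change] -> [I,I,M] [hit: write from M]

Answer: 6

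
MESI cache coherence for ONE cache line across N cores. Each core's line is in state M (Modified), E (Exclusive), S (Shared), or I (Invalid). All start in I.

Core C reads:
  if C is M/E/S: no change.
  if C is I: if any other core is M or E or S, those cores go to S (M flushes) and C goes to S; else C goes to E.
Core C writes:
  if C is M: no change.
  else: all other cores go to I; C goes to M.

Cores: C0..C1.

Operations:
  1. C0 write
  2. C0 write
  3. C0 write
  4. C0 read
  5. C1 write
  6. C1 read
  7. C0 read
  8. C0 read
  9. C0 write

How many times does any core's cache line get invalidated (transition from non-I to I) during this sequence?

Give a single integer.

Answer: 2

Derivation:
Op 1: C0 write [C0 write: invalidate none -> C0=M] -> [M,I] (invalidations this op: 0; running total: 0)
Op 2: C0 write [C0 write: already M (modified), no change] -> [M,I] (invalidations this op: 0; running total: 0)
Op 3: C0 write [C0 write: already M (modified), no change] -> [M,I] (invalidations this op: 0; running total: 0)
Op 4: C0 read [C0 read: already in M, no change] -> [M,I] (invalidations this op: 0; running total: 0)
Op 5: C1 write [C1 write: invalidate ['C0=M'] -> C1=M] -> [I,M] (invalidations this op: 1; running total: 1)
Op 6: C1 read [C1 read: already in M, no change] -> [I,M] (invalidations this op: 0; running total: 1)
Op 7: C0 read [C0 read from I: others=['C1=M'] -> C0=S, others downsized to S] -> [S,S] (invalidations this op: 0; running total: 1)
Op 8: C0 read [C0 read: already in S, no change] -> [S,S] (invalidations this op: 0; running total: 1)
Op 9: C0 write [C0 write: invalidate ['C1=S'] -> C0=M] -> [M,I] (invalidations this op: 1; running total: 2)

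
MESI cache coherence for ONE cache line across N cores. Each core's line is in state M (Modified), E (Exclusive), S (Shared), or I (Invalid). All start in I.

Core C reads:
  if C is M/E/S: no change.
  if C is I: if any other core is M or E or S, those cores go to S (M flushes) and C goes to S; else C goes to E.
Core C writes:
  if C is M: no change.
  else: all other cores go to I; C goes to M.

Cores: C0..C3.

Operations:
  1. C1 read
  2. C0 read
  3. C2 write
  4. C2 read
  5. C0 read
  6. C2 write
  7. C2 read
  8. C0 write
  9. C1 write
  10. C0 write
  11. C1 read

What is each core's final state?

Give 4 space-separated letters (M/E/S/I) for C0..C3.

Op 1: C1 read [C1 read from I: no other sharers -> C1=E (exclusive)] -> [I,E,I,I]
Op 2: C0 read [C0 read from I: others=['C1=E'] -> C0=S, others downsized to S] -> [S,S,I,I]
Op 3: C2 write [C2 write: invalidate ['C0=S', 'C1=S'] -> C2=M] -> [I,I,M,I]
Op 4: C2 read [C2 read: already in M, no change] -> [I,I,M,I]
Op 5: C0 read [C0 read from I: others=['C2=M'] -> C0=S, others downsized to S] -> [S,I,S,I]
Op 6: C2 write [C2 write: invalidate ['C0=S'] -> C2=M] -> [I,I,M,I]
Op 7: C2 read [C2 read: already in M, no change] -> [I,I,M,I]
Op 8: C0 write [C0 write: invalidate ['C2=M'] -> C0=M] -> [M,I,I,I]
Op 9: C1 write [C1 write: invalidate ['C0=M'] -> C1=M] -> [I,M,I,I]
Op 10: C0 write [C0 write: invalidate ['C1=M'] -> C0=M] -> [M,I,I,I]
Op 11: C1 read [C1 read from I: others=['C0=M'] -> C1=S, others downsized to S] -> [S,S,I,I]

Answer: S S I I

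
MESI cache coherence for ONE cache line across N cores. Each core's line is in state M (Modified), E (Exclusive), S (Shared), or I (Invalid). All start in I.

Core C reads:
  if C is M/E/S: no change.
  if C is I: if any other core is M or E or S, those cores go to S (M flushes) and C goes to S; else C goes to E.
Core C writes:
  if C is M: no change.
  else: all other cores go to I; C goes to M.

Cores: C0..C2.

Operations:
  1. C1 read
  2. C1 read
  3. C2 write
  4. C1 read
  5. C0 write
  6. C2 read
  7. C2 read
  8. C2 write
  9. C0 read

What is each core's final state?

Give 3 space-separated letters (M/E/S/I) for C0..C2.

Op 1: C1 read [C1 read from I: no other sharers -> C1=E (exclusive)] -> [I,E,I]
Op 2: C1 read [C1 read: already in E, no change] -> [I,E,I]
Op 3: C2 write [C2 write: invalidate ['C1=E'] -> C2=M] -> [I,I,M]
Op 4: C1 read [C1 read from I: others=['C2=M'] -> C1=S, others downsized to S] -> [I,S,S]
Op 5: C0 write [C0 write: invalidate ['C1=S', 'C2=S'] -> C0=M] -> [M,I,I]
Op 6: C2 read [C2 read from I: others=['C0=M'] -> C2=S, others downsized to S] -> [S,I,S]
Op 7: C2 read [C2 read: already in S, no change] -> [S,I,S]
Op 8: C2 write [C2 write: invalidate ['C0=S'] -> C2=M] -> [I,I,M]
Op 9: C0 read [C0 read from I: others=['C2=M'] -> C0=S, others downsized to S] -> [S,I,S]

Answer: S I S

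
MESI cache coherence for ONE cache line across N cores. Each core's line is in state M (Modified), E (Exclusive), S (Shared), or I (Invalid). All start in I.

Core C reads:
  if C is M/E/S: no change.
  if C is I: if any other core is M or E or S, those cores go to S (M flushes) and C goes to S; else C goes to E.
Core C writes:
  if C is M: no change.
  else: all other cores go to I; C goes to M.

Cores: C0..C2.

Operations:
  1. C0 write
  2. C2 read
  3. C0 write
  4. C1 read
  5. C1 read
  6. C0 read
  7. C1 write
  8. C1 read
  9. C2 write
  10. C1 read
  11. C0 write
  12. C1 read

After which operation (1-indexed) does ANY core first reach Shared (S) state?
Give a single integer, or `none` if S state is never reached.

Op 1: C0 write [C0 write: invalidate none -> C0=M] -> [M,I,I]
Op 2: C2 read [C2 read from I: others=['C0=M'] -> C2=S, others downsized to S] -> [S,I,S]
  -> First S state at op 2; remaining ops need not be traced.

Answer: 2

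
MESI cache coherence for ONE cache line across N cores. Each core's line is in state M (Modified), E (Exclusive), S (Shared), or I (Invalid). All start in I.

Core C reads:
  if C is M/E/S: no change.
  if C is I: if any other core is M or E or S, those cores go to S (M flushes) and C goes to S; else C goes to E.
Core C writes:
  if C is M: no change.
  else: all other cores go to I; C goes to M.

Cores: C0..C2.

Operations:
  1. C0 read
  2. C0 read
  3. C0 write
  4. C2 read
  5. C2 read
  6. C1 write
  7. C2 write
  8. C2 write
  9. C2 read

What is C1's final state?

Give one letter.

Answer: I

Derivation:
Op 1: C0 read [C0 read from I: no other sharers -> C0=E (exclusive)] -> [E,I,I]
Op 2: C0 read [C0 read: already in E, no change] -> [E,I,I]
Op 3: C0 write [C0 write: invalidate none -> C0=M] -> [M,I,I]
Op 4: C2 read [C2 read from I: others=['C0=M'] -> C2=S, others downsized to S] -> [S,I,S]
Op 5: C2 read [C2 read: already in S, no change] -> [S,I,S]
Op 6: C1 write [C1 write: invalidate ['C0=S', 'C2=S'] -> C1=M] -> [I,M,I]
Op 7: C2 write [C2 write: invalidate ['C1=M'] -> C2=M] -> [I,I,M]
Op 8: C2 write [C2 write: already M (modified), no change] -> [I,I,M]
Op 9: C2 read [C2 read: already in M, no change] -> [I,I,M]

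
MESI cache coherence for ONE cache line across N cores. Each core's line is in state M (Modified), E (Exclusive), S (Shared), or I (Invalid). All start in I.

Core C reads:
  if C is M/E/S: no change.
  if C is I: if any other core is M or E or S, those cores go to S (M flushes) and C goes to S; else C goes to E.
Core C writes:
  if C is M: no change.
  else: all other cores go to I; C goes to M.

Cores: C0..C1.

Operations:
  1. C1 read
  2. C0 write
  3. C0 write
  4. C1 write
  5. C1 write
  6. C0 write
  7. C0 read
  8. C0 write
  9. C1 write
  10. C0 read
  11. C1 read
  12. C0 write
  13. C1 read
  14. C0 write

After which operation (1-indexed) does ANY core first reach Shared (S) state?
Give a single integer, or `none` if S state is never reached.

Op 1: C1 read [C1 read from I: no other sharers -> C1=E (exclusive)] -> [I,E]
Op 2: C0 write [C0 write: invalidate ['C1=E'] -> C0=M] -> [M,I]
Op 3: C0 write [C0 write: already M (modified), no change] -> [M,I]
Op 4: C1 write [C1 write: invalidate ['C0=M'] -> C1=M] -> [I,M]
Op 5: C1 write [C1 write: already M (modified), no change] -> [I,M]
Op 6: C0 write [C0 write: invalidate ['C1=M'] -> C0=M] -> [M,I]
Op 7: C0 read [C0 read: already in M, no change] -> [M,I]
Op 8: C0 write [C0 write: already M (modified), no change] -> [M,I]
Op 9: C1 write [C1 write: invalidate ['C0=M'] -> C1=M] -> [I,M]
Op 10: C0 read [C0 read from I: others=['C1=M'] -> C0=S, others downsized to S] -> [S,S]
  -> First S state at op 10; remaining ops need not be traced.

Answer: 10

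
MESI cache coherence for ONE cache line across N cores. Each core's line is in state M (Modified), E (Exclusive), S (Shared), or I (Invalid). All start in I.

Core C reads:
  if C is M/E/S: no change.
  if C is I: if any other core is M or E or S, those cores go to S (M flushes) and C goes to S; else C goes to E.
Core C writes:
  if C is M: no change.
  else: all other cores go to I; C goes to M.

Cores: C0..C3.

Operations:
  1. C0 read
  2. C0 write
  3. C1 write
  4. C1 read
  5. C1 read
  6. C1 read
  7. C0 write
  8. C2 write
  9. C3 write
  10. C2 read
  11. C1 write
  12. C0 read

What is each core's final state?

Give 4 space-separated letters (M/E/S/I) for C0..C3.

Op 1: C0 read [C0 read from I: no other sharers -> C0=E (exclusive)] -> [E,I,I,I]
Op 2: C0 write [C0 write: invalidate none -> C0=M] -> [M,I,I,I]
Op 3: C1 write [C1 write: invalidate ['C0=M'] -> C1=M] -> [I,M,I,I]
Op 4: C1 read [C1 read: already in M, no change] -> [I,M,I,I]
Op 5: C1 read [C1 read: already in M, no change] -> [I,M,I,I]
Op 6: C1 read [C1 read: already in M, no change] -> [I,M,I,I]
Op 7: C0 write [C0 write: invalidate ['C1=M'] -> C0=M] -> [M,I,I,I]
Op 8: C2 write [C2 write: invalidate ['C0=M'] -> C2=M] -> [I,I,M,I]
Op 9: C3 write [C3 write: invalidate ['C2=M'] -> C3=M] -> [I,I,I,M]
Op 10: C2 read [C2 read from I: others=['C3=M'] -> C2=S, others downsized to S] -> [I,I,S,S]
Op 11: C1 write [C1 write: invalidate ['C2=S', 'C3=S'] -> C1=M] -> [I,M,I,I]
Op 12: C0 read [C0 read from I: others=['C1=M'] -> C0=S, others downsized to S] -> [S,S,I,I]

Answer: S S I I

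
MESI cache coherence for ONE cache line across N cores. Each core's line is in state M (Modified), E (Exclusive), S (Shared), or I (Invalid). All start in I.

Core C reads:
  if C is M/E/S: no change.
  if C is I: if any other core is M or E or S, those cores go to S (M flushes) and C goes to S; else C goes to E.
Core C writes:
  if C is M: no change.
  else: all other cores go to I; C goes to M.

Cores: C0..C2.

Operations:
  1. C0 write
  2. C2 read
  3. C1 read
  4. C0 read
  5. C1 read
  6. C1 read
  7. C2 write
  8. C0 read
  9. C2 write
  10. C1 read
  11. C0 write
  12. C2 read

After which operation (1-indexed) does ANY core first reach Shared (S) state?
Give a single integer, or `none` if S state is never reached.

Op 1: C0 write [C0 write: invalidate none -> C0=M] -> [M,I,I]
Op 2: C2 read [C2 read from I: others=['C0=M'] -> C2=S, others downsized to S] -> [S,I,S]
  -> First S state at op 2; remaining ops need not be traced.

Answer: 2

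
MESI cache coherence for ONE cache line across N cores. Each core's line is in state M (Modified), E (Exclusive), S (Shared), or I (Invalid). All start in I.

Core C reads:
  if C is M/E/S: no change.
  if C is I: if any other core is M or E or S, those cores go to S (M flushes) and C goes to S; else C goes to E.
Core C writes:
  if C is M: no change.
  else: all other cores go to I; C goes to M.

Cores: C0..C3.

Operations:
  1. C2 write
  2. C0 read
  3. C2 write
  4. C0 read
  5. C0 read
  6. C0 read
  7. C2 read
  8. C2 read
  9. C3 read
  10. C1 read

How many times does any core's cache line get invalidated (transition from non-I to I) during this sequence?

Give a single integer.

Answer: 1

Derivation:
Op 1: C2 write [C2 write: invalidate none -> C2=M] -> [I,I,M,I] (invalidations this op: 0; running total: 0)
Op 2: C0 read [C0 read from I: others=['C2=M'] -> C0=S, others downsized to S] -> [S,I,S,I] (invalidations this op: 0; running total: 0)
Op 3: C2 write [C2 write: invalidate ['C0=S'] -> C2=M] -> [I,I,M,I] (invalidations this op: 1; running total: 1)
Op 4: C0 read [C0 read from I: others=['C2=M'] -> C0=S, others downsized to S] -> [S,I,S,I] (invalidations this op: 0; running total: 1)
Op 5: C0 read [C0 read: already in S, no change] -> [S,I,S,I] (invalidations this op: 0; running total: 1)
Op 6: C0 read [C0 read: already in S, no change] -> [S,I,S,I] (invalidations this op: 0; running total: 1)
Op 7: C2 read [C2 read: already in S, no change] -> [S,I,S,I] (invalidations this op: 0; running total: 1)
Op 8: C2 read [C2 read: already in S, no change] -> [S,I,S,I] (invalidations this op: 0; running total: 1)
Op 9: C3 read [C3 read from I: others=['C0=S', 'C2=S'] -> C3=S, others downsized to S] -> [S,I,S,S] (invalidations this op: 0; running total: 1)
Op 10: C1 read [C1 read from I: others=['C0=S', 'C2=S', 'C3=S'] -> C1=S, others downsized to S] -> [S,S,S,S] (invalidations this op: 0; running total: 1)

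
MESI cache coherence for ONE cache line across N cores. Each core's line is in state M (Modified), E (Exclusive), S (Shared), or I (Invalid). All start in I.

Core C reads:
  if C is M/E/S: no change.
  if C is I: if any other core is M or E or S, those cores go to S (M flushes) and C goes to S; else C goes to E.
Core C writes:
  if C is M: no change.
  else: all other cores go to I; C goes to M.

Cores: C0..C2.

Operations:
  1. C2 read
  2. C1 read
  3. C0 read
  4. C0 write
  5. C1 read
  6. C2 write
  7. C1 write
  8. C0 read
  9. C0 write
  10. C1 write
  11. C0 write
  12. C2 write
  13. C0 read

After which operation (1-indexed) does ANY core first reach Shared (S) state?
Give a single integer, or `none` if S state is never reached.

Op 1: C2 read [C2 read from I: no other sharers -> C2=E (exclusive)] -> [I,I,E]
Op 2: C1 read [C1 read from I: others=['C2=E'] -> C1=S, others downsized to S] -> [I,S,S]
  -> First S state at op 2; remaining ops need not be traced.

Answer: 2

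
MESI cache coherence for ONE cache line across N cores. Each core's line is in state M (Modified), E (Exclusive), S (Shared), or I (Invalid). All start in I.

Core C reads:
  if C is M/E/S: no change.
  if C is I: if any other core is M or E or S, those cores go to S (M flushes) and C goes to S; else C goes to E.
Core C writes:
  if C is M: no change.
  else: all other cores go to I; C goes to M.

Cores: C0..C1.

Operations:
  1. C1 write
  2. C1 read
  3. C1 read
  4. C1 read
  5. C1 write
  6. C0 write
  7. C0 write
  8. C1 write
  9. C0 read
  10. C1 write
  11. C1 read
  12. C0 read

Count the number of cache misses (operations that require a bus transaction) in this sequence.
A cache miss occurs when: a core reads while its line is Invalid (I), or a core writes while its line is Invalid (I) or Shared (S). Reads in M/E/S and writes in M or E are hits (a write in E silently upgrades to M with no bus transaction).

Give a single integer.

Answer: 6

Derivation:
Op 1: C1 write [C1 write: invalidate none -> C1=M] -> [I,M] [MISS #1: write from I]
Op 2: C1 read [C1 read: already in M, no change] -> [I,M] [hit: read from M]
Op 3: C1 read [C1 read: already in M, no change] -> [I,M] [hit: read from M]
Op 4: C1 read [C1 read: already in M, no change] -> [I,M] [hit: read from M]
Op 5: C1 write [C1 write: already M (modified), no change] -> [I,M] [hit: write from M]
Op 6: C0 write [C0 write: invalidate ['C1=M'] -> C0=M] -> [M,I] [MISS #2: write from I]
Op 7: C0 write [C0 write: already M (modified), no change] -> [M,I] [hit: write from M]
Op 8: C1 write [C1 write: invalidate ['C0=M'] -> C1=M] -> [I,M] [MISS #3: write from I]
Op 9: C0 read [C0 read from I: others=['C1=M'] -> C0=S, others downsized to S] -> [S,S] [MISS #4: read from I]
Op 10: C1 write [C1 write: invalidate ['C0=S'] -> C1=M] -> [I,M] [MISS #5: write from S]
Op 11: C1 read [C1 read: already in M, no change] -> [I,M] [hit: read from M]
Op 12: C0 read [C0 read from I: others=['C1=M'] -> C0=S, others downsized to S] -> [S,S] [MISS #6: read from I]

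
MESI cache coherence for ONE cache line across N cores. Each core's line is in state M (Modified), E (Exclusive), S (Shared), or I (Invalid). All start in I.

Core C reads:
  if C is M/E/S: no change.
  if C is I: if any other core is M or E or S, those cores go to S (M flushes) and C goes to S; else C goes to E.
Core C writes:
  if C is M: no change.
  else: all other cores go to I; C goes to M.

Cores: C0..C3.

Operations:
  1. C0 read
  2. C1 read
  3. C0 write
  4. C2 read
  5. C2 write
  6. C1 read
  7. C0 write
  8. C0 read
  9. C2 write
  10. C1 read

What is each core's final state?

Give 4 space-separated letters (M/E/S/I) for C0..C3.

Op 1: C0 read [C0 read from I: no other sharers -> C0=E (exclusive)] -> [E,I,I,I]
Op 2: C1 read [C1 read from I: others=['C0=E'] -> C1=S, others downsized to S] -> [S,S,I,I]
Op 3: C0 write [C0 write: invalidate ['C1=S'] -> C0=M] -> [M,I,I,I]
Op 4: C2 read [C2 read from I: others=['C0=M'] -> C2=S, others downsized to S] -> [S,I,S,I]
Op 5: C2 write [C2 write: invalidate ['C0=S'] -> C2=M] -> [I,I,M,I]
Op 6: C1 read [C1 read from I: others=['C2=M'] -> C1=S, others downsized to S] -> [I,S,S,I]
Op 7: C0 write [C0 write: invalidate ['C1=S', 'C2=S'] -> C0=M] -> [M,I,I,I]
Op 8: C0 read [C0 read: already in M, no change] -> [M,I,I,I]
Op 9: C2 write [C2 write: invalidate ['C0=M'] -> C2=M] -> [I,I,M,I]
Op 10: C1 read [C1 read from I: others=['C2=M'] -> C1=S, others downsized to S] -> [I,S,S,I]

Answer: I S S I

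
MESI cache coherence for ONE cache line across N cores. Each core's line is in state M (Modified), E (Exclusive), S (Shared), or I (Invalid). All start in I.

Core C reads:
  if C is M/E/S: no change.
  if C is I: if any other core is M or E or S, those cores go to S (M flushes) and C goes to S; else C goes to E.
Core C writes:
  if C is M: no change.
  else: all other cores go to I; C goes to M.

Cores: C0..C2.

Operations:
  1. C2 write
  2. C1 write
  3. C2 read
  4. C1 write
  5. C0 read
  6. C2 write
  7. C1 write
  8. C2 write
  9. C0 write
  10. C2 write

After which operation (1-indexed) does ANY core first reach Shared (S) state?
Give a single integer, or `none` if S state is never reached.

Answer: 3

Derivation:
Op 1: C2 write [C2 write: invalidate none -> C2=M] -> [I,I,M]
Op 2: C1 write [C1 write: invalidate ['C2=M'] -> C1=M] -> [I,M,I]
Op 3: C2 read [C2 read from I: others=['C1=M'] -> C2=S, others downsized to S] -> [I,S,S]
  -> First S state at op 3; remaining ops need not be traced.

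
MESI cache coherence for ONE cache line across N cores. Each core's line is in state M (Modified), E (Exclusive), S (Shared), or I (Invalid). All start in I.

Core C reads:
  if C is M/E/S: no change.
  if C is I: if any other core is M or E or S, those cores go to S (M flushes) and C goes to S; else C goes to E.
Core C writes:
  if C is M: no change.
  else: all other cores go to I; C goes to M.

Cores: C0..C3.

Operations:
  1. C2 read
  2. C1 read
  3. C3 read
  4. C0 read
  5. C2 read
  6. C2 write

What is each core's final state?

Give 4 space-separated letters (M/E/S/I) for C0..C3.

Answer: I I M I

Derivation:
Op 1: C2 read [C2 read from I: no other sharers -> C2=E (exclusive)] -> [I,I,E,I]
Op 2: C1 read [C1 read from I: others=['C2=E'] -> C1=S, others downsized to S] -> [I,S,S,I]
Op 3: C3 read [C3 read from I: others=['C1=S', 'C2=S'] -> C3=S, others downsized to S] -> [I,S,S,S]
Op 4: C0 read [C0 read from I: others=['C1=S', 'C2=S', 'C3=S'] -> C0=S, others downsized to S] -> [S,S,S,S]
Op 5: C2 read [C2 read: already in S, no change] -> [S,S,S,S]
Op 6: C2 write [C2 write: invalidate ['C0=S', 'C1=S', 'C3=S'] -> C2=M] -> [I,I,M,I]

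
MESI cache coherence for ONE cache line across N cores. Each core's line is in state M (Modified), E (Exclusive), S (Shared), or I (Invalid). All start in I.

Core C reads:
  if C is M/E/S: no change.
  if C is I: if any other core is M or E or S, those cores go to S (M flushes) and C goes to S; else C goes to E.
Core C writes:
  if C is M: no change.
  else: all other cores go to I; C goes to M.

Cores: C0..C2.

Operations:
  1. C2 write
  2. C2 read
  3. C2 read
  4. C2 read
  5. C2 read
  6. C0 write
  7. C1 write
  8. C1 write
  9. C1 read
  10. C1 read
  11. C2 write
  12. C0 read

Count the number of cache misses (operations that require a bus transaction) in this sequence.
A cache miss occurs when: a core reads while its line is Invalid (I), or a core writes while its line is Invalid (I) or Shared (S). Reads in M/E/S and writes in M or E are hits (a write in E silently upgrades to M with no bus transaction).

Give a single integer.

Answer: 5

Derivation:
Op 1: C2 write [C2 write: invalidate none -> C2=M] -> [I,I,M] [MISS #1: write from I]
Op 2: C2 read [C2 read: already in M, no change] -> [I,I,M] [hit: read from M]
Op 3: C2 read [C2 read: already in M, no change] -> [I,I,M] [hit: read from M]
Op 4: C2 read [C2 read: already in M, no change] -> [I,I,M] [hit: read from M]
Op 5: C2 read [C2 read: already in M, no change] -> [I,I,M] [hit: read from M]
Op 6: C0 write [C0 write: invalidate ['C2=M'] -> C0=M] -> [M,I,I] [MISS #2: write from I]
Op 7: C1 write [C1 write: invalidate ['C0=M'] -> C1=M] -> [I,M,I] [MISS #3: write from I]
Op 8: C1 write [C1 write: already M (modified), no change] -> [I,M,I] [hit: write from M]
Op 9: C1 read [C1 read: already in M, no change] -> [I,M,I] [hit: read from M]
Op 10: C1 read [C1 read: already in M, no change] -> [I,M,I] [hit: read from M]
Op 11: C2 write [C2 write: invalidate ['C1=M'] -> C2=M] -> [I,I,M] [MISS #4: write from I]
Op 12: C0 read [C0 read from I: others=['C2=M'] -> C0=S, others downsized to S] -> [S,I,S] [MISS #5: read from I]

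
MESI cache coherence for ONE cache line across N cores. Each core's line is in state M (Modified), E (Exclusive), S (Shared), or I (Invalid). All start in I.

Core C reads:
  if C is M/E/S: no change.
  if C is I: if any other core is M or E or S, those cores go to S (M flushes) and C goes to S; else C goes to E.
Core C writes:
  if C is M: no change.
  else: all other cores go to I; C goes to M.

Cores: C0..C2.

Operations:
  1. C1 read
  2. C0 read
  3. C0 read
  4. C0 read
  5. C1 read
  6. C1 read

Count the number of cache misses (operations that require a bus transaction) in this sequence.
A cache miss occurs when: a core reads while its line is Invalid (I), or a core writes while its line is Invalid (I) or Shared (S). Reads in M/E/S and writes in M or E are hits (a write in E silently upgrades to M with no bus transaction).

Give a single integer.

Answer: 2

Derivation:
Op 1: C1 read [C1 read from I: no other sharers -> C1=E (exclusive)] -> [I,E,I] [MISS #1: read from I]
Op 2: C0 read [C0 read from I: others=['C1=E'] -> C0=S, others downsized to S] -> [S,S,I] [MISS #2: read from I]
Op 3: C0 read [C0 read: already in S, no change] -> [S,S,I] [hit: read from S]
Op 4: C0 read [C0 read: already in S, no change] -> [S,S,I] [hit: read from S]
Op 5: C1 read [C1 read: already in S, no change] -> [S,S,I] [hit: read from S]
Op 6: C1 read [C1 read: already in S, no change] -> [S,S,I] [hit: read from S]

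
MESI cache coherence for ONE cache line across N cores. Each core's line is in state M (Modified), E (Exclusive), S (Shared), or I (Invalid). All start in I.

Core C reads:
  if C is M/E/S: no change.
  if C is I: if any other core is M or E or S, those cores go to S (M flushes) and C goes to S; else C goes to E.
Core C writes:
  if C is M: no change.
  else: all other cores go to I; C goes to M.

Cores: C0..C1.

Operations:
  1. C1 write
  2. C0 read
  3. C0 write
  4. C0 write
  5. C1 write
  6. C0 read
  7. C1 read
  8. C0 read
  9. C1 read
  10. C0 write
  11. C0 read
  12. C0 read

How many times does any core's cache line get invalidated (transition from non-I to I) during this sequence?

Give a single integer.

Op 1: C1 write [C1 write: invalidate none -> C1=M] -> [I,M] (invalidations this op: 0; running total: 0)
Op 2: C0 read [C0 read from I: others=['C1=M'] -> C0=S, others downsized to S] -> [S,S] (invalidations this op: 0; running total: 0)
Op 3: C0 write [C0 write: invalidate ['C1=S'] -> C0=M] -> [M,I] (invalidations this op: 1; running total: 1)
Op 4: C0 write [C0 write: already M (modified), no change] -> [M,I] (invalidations this op: 0; running total: 1)
Op 5: C1 write [C1 write: invalidate ['C0=M'] -> C1=M] -> [I,M] (invalidations this op: 1; running total: 2)
Op 6: C0 read [C0 read from I: others=['C1=M'] -> C0=S, others downsized to S] -> [S,S] (invalidations this op: 0; running total: 2)
Op 7: C1 read [C1 read: already in S, no change] -> [S,S] (invalidations this op: 0; running total: 2)
Op 8: C0 read [C0 read: already in S, no change] -> [S,S] (invalidations this op: 0; running total: 2)
Op 9: C1 read [C1 read: already in S, no change] -> [S,S] (invalidations this op: 0; running total: 2)
Op 10: C0 write [C0 write: invalidate ['C1=S'] -> C0=M] -> [M,I] (invalidations this op: 1; running total: 3)
Op 11: C0 read [C0 read: already in M, no change] -> [M,I] (invalidations this op: 0; running total: 3)
Op 12: C0 read [C0 read: already in M, no change] -> [M,I] (invalidations this op: 0; running total: 3)

Answer: 3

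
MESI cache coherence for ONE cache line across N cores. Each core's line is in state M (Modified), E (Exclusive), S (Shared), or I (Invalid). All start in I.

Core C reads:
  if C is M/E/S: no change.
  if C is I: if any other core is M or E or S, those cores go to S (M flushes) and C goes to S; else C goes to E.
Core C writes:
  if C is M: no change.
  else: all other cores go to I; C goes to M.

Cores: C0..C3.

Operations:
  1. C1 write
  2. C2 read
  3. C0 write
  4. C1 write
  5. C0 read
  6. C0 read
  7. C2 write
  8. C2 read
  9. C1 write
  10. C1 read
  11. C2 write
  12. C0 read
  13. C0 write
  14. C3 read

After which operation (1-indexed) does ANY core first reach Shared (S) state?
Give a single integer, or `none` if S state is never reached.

Answer: 2

Derivation:
Op 1: C1 write [C1 write: invalidate none -> C1=M] -> [I,M,I,I]
Op 2: C2 read [C2 read from I: others=['C1=M'] -> C2=S, others downsized to S] -> [I,S,S,I]
  -> First S state at op 2; remaining ops need not be traced.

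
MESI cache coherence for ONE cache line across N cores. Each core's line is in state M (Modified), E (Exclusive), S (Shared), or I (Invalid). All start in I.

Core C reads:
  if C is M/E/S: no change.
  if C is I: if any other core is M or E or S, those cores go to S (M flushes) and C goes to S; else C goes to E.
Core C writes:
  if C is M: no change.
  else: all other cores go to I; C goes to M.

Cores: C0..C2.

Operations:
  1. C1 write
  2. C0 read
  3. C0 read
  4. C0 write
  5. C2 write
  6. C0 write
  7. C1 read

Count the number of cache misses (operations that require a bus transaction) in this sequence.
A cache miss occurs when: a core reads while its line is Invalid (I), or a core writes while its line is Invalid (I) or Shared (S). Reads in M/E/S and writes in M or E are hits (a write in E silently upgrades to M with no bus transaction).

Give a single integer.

Op 1: C1 write [C1 write: invalidate none -> C1=M] -> [I,M,I] [MISS #1: write from I]
Op 2: C0 read [C0 read from I: others=['C1=M'] -> C0=S, others downsized to S] -> [S,S,I] [MISS #2: read from I]
Op 3: C0 read [C0 read: already in S, no change] -> [S,S,I] [hit: read from S]
Op 4: C0 write [C0 write: invalidate ['C1=S'] -> C0=M] -> [M,I,I] [MISS #3: write from S]
Op 5: C2 write [C2 write: invalidate ['C0=M'] -> C2=M] -> [I,I,M] [MISS #4: write from I]
Op 6: C0 write [C0 write: invalidate ['C2=M'] -> C0=M] -> [M,I,I] [MISS #5: write from I]
Op 7: C1 read [C1 read from I: others=['C0=M'] -> C1=S, others downsized to S] -> [S,S,I] [MISS #6: read from I]

Answer: 6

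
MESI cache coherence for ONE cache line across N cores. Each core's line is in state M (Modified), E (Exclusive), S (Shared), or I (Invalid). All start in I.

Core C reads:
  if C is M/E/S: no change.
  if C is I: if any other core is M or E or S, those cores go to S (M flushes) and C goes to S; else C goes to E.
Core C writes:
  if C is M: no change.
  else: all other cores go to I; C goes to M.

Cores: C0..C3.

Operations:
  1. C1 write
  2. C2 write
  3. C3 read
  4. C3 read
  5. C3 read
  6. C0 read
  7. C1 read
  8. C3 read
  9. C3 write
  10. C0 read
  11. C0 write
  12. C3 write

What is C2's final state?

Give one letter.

Answer: I

Derivation:
Op 1: C1 write [C1 write: invalidate none -> C1=M] -> [I,M,I,I]
Op 2: C2 write [C2 write: invalidate ['C1=M'] -> C2=M] -> [I,I,M,I]
Op 3: C3 read [C3 read from I: others=['C2=M'] -> C3=S, others downsized to S] -> [I,I,S,S]
Op 4: C3 read [C3 read: already in S, no change] -> [I,I,S,S]
Op 5: C3 read [C3 read: already in S, no change] -> [I,I,S,S]
Op 6: C0 read [C0 read from I: others=['C2=S', 'C3=S'] -> C0=S, others downsized to S] -> [S,I,S,S]
Op 7: C1 read [C1 read from I: others=['C0=S', 'C2=S', 'C3=S'] -> C1=S, others downsized to S] -> [S,S,S,S]
Op 8: C3 read [C3 read: already in S, no change] -> [S,S,S,S]
Op 9: C3 write [C3 write: invalidate ['C0=S', 'C1=S', 'C2=S'] -> C3=M] -> [I,I,I,M]
Op 10: C0 read [C0 read from I: others=['C3=M'] -> C0=S, others downsized to S] -> [S,I,I,S]
Op 11: C0 write [C0 write: invalidate ['C3=S'] -> C0=M] -> [M,I,I,I]
Op 12: C3 write [C3 write: invalidate ['C0=M'] -> C3=M] -> [I,I,I,M]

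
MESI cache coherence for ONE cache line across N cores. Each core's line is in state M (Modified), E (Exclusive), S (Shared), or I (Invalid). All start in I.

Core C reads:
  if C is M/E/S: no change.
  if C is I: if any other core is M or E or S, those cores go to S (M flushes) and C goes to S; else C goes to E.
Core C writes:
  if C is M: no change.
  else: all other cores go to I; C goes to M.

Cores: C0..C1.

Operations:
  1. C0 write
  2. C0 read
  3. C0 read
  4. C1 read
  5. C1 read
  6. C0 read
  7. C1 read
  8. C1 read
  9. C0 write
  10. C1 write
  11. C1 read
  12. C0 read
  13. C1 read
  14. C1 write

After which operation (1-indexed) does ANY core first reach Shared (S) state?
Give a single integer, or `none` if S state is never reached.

Answer: 4

Derivation:
Op 1: C0 write [C0 write: invalidate none -> C0=M] -> [M,I]
Op 2: C0 read [C0 read: already in M, no change] -> [M,I]
Op 3: C0 read [C0 read: already in M, no change] -> [M,I]
Op 4: C1 read [C1 read from I: others=['C0=M'] -> C1=S, others downsized to S] -> [S,S]
  -> First S state at op 4; remaining ops need not be traced.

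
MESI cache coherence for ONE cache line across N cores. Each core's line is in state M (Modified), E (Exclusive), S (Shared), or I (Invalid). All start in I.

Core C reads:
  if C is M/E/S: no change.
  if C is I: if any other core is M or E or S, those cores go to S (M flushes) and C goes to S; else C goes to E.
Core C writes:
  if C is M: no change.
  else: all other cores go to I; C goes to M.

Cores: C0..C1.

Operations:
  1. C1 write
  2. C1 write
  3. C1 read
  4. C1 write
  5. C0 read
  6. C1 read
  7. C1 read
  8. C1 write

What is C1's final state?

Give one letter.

Answer: M

Derivation:
Op 1: C1 write [C1 write: invalidate none -> C1=M] -> [I,M]
Op 2: C1 write [C1 write: already M (modified), no change] -> [I,M]
Op 3: C1 read [C1 read: already in M, no change] -> [I,M]
Op 4: C1 write [C1 write: already M (modified), no change] -> [I,M]
Op 5: C0 read [C0 read from I: others=['C1=M'] -> C0=S, others downsized to S] -> [S,S]
Op 6: C1 read [C1 read: already in S, no change] -> [S,S]
Op 7: C1 read [C1 read: already in S, no change] -> [S,S]
Op 8: C1 write [C1 write: invalidate ['C0=S'] -> C1=M] -> [I,M]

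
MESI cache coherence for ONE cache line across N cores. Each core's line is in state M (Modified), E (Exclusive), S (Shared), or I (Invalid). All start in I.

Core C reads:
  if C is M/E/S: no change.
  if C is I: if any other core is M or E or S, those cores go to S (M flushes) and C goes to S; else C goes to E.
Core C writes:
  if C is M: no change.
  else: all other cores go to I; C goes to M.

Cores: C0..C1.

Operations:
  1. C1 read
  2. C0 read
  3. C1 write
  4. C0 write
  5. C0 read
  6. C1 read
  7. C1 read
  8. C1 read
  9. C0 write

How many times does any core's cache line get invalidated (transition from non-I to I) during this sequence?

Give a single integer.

Op 1: C1 read [C1 read from I: no other sharers -> C1=E (exclusive)] -> [I,E] (invalidations this op: 0; running total: 0)
Op 2: C0 read [C0 read from I: others=['C1=E'] -> C0=S, others downsized to S] -> [S,S] (invalidations this op: 0; running total: 0)
Op 3: C1 write [C1 write: invalidate ['C0=S'] -> C1=M] -> [I,M] (invalidations this op: 1; running total: 1)
Op 4: C0 write [C0 write: invalidate ['C1=M'] -> C0=M] -> [M,I] (invalidations this op: 1; running total: 2)
Op 5: C0 read [C0 read: already in M, no change] -> [M,I] (invalidations this op: 0; running total: 2)
Op 6: C1 read [C1 read from I: others=['C0=M'] -> C1=S, others downsized to S] -> [S,S] (invalidations this op: 0; running total: 2)
Op 7: C1 read [C1 read: already in S, no change] -> [S,S] (invalidations this op: 0; running total: 2)
Op 8: C1 read [C1 read: already in S, no change] -> [S,S] (invalidations this op: 0; running total: 2)
Op 9: C0 write [C0 write: invalidate ['C1=S'] -> C0=M] -> [M,I] (invalidations this op: 1; running total: 3)

Answer: 3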